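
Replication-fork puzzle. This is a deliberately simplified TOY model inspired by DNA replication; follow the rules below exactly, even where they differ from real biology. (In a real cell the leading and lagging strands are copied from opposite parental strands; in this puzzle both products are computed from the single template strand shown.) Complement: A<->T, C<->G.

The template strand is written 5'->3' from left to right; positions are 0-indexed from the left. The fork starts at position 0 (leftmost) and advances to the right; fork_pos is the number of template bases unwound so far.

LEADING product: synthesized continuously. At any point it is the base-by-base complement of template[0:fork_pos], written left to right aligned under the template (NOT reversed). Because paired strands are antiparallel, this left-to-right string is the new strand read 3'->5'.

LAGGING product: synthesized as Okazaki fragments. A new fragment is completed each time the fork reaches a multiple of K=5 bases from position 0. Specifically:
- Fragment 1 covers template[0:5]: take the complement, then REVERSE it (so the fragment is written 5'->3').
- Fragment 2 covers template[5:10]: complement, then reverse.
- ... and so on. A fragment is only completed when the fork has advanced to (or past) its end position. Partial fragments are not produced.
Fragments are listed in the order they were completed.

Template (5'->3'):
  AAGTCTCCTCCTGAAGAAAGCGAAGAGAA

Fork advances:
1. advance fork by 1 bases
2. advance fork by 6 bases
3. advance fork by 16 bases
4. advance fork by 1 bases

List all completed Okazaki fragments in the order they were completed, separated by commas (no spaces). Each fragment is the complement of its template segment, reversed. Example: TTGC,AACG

Step 1: advance 1 -> fork_pos = 0 + 1 = 1. Next multiple of 5 is 5 (not reached); still 0 fragment(s).
Step 2: advance 6 -> fork_pos = 1 + 6 = 7. Reached multiple(s) of 5: 5 -> fragment 1 completed (1 total).
Step 3: advance 16 -> fork_pos = 7 + 16 = 23. Reached multiple(s) of 5: 10, 15, 20 -> fragments 2-4 completed (4 total).
Step 4: advance 1 -> fork_pos = 23 + 1 = 24. Next multiple of 5 is 25 (not reached); still 4 fragment(s).
Final fork_pos = 24, so 4 fragment(s) are complete. Build each: template segment -> complement -> reverse.
Fragment 1: template[0:5] = AAGTC -> complement TTCAG -> reversed GACTT
Fragment 2: template[5:10] = TCCTC -> complement AGGAG -> reversed GAGGA
Fragment 3: template[10:15] = CTGAA -> complement GACTT -> reversed TTCAG
Fragment 4: template[15:20] = GAAAG -> complement CTTTC -> reversed CTTTC

Answer: GACTT,GAGGA,TTCAG,CTTTC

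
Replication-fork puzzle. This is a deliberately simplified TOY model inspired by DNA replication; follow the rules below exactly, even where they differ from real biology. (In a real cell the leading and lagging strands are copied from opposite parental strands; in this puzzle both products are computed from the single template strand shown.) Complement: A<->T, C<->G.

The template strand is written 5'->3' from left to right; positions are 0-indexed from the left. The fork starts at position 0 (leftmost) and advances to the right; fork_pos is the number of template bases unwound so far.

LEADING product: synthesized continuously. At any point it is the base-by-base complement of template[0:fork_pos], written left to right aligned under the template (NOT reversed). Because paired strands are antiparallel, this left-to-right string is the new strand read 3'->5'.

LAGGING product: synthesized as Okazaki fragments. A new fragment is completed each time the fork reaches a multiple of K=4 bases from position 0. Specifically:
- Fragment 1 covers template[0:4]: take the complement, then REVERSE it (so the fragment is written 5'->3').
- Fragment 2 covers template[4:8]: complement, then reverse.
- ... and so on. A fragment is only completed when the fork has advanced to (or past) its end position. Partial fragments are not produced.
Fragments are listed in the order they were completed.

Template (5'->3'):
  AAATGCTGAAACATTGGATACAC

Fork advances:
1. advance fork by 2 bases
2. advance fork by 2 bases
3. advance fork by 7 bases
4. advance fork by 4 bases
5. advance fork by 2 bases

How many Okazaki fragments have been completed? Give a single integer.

Step 1: advance 2 -> fork_pos = 0 + 2 = 2. Next multiple of 4 is 4 (not reached); still 0 fragment(s).
Step 2: advance 2 -> fork_pos = 2 + 2 = 4. Reached multiple(s) of 4: 4 -> fragment 1 completed (1 total).
Step 3: advance 7 -> fork_pos = 4 + 7 = 11. Reached multiple(s) of 4: 8 -> fragment 2 completed (2 total).
Step 4: advance 4 -> fork_pos = 11 + 4 = 15. Reached multiple(s) of 4: 12 -> fragment 3 completed (3 total).
Step 5: advance 2 -> fork_pos = 15 + 2 = 17. Reached multiple(s) of 4: 16 -> fragment 4 completed (4 total).
Check: final fork_pos = 17; the multiples of 4 that are <= 17 are 4..16 -> 17 // 4 = 4 completed fragment(s).

Answer: 4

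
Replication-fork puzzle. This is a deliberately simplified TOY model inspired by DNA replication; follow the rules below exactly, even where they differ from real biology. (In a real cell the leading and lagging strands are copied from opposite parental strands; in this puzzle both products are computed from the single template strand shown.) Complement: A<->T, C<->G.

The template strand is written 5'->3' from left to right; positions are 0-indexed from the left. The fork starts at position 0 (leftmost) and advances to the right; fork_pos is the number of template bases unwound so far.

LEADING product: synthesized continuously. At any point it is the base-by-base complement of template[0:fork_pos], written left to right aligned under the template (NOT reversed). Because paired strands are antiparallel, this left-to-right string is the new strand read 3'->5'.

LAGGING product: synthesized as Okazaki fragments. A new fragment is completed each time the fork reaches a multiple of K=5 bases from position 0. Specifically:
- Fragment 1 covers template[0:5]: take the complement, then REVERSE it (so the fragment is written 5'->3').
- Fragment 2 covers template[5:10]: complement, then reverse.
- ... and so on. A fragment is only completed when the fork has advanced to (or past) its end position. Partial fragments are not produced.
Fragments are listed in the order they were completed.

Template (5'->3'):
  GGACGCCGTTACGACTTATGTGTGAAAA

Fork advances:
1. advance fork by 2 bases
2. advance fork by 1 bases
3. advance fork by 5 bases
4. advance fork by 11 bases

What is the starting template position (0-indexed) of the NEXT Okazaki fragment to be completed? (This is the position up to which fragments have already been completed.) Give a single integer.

Answer: 15

Derivation:
Step 1: advance 2 -> fork_pos = 0 + 2 = 2. Next multiple of 5 is 5 (not reached); still 0 fragment(s).
Step 2: advance 1 -> fork_pos = 2 + 1 = 3. Next multiple of 5 is 5 (not reached); still 0 fragment(s).
Step 3: advance 5 -> fork_pos = 3 + 5 = 8. Reached multiple(s) of 5: 5 -> fragment 1 completed (1 total).
Step 4: advance 11 -> fork_pos = 8 + 11 = 19. Reached multiple(s) of 5: 10, 15 -> fragments 2-3 completed (3 total).
3 fragment(s) completed, covering template[0:15] (3 x 5 = 15). The next fragment, fragment 4, covers template[15:20], so it starts at position 15.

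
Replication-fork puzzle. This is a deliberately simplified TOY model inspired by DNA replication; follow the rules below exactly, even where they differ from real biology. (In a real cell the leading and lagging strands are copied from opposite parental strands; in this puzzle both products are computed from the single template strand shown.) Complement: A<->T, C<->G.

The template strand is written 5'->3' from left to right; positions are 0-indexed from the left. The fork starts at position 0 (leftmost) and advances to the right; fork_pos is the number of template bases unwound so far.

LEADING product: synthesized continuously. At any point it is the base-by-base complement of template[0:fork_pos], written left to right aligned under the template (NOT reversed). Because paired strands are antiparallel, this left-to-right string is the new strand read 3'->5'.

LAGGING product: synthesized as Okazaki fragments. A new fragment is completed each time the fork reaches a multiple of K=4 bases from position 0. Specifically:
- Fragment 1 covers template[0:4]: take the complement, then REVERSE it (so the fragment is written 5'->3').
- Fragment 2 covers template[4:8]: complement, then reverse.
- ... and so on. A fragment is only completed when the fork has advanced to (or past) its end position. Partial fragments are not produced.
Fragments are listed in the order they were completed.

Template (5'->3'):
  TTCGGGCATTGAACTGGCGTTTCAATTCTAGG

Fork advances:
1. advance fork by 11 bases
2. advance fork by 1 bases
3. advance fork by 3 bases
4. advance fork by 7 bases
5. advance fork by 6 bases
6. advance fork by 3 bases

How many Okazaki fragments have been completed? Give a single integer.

Step 1: advance 11 -> fork_pos = 0 + 11 = 11. Reached multiple(s) of 4: 4, 8 -> fragments 1-2 completed (2 total).
Step 2: advance 1 -> fork_pos = 11 + 1 = 12. Reached multiple(s) of 4: 12 -> fragment 3 completed (3 total).
Step 3: advance 3 -> fork_pos = 12 + 3 = 15. Next multiple of 4 is 16 (not reached); still 3 fragment(s).
Step 4: advance 7 -> fork_pos = 15 + 7 = 22. Reached multiple(s) of 4: 16, 20 -> fragments 4-5 completed (5 total).
Step 5: advance 6 -> fork_pos = 22 + 6 = 28. Reached multiple(s) of 4: 24, 28 -> fragments 6-7 completed (7 total).
Step 6: advance 3 -> fork_pos = 28 + 3 = 31. Next multiple of 4 is 32 (not reached); still 7 fragment(s).
Check: final fork_pos = 31; the multiples of 4 that are <= 31 are 4..28 -> 31 // 4 = 7 completed fragment(s).

Answer: 7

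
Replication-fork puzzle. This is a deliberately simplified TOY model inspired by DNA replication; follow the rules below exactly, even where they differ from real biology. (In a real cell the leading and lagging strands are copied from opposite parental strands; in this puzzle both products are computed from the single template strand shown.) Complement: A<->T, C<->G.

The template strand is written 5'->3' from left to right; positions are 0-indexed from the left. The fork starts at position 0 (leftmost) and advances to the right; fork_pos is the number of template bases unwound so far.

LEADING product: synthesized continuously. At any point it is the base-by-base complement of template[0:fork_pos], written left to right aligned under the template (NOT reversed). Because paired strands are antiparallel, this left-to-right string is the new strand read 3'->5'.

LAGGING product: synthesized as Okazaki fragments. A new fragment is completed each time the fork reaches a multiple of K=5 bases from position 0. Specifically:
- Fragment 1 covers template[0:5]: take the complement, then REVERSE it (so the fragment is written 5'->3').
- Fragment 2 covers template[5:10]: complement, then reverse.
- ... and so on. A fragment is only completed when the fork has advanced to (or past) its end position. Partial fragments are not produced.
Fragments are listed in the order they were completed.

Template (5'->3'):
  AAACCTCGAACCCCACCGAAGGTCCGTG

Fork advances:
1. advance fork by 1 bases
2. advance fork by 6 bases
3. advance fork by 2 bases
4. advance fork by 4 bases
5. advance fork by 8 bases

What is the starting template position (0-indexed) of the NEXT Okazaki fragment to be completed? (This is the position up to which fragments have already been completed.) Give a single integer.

Step 1: advance 1 -> fork_pos = 0 + 1 = 1. Next multiple of 5 is 5 (not reached); still 0 fragment(s).
Step 2: advance 6 -> fork_pos = 1 + 6 = 7. Reached multiple(s) of 5: 5 -> fragment 1 completed (1 total).
Step 3: advance 2 -> fork_pos = 7 + 2 = 9. Next multiple of 5 is 10 (not reached); still 1 fragment(s).
Step 4: advance 4 -> fork_pos = 9 + 4 = 13. Reached multiple(s) of 5: 10 -> fragment 2 completed (2 total).
Step 5: advance 8 -> fork_pos = 13 + 8 = 21. Reached multiple(s) of 5: 15, 20 -> fragments 3-4 completed (4 total).
4 fragment(s) completed, covering template[0:20] (4 x 5 = 20). The next fragment, fragment 5, covers template[20:25], so it starts at position 20.

Answer: 20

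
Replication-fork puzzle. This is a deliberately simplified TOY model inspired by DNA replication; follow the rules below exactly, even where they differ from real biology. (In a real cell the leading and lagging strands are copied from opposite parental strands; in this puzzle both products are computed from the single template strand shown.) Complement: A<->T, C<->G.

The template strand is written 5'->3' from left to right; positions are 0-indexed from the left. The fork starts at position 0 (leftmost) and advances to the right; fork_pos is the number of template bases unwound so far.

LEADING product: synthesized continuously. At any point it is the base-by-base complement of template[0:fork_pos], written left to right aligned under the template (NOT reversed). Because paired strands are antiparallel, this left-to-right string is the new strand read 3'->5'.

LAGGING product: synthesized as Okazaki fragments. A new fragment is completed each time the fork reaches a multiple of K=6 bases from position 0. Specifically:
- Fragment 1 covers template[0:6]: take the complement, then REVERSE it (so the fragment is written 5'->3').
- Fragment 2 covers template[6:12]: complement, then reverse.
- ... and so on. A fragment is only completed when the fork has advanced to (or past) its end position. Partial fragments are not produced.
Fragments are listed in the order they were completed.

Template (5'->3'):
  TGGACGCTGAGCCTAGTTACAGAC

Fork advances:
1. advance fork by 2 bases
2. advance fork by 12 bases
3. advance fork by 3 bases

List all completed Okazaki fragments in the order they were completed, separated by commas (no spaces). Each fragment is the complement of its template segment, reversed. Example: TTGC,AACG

Answer: CGTCCA,GCTCAG

Derivation:
Step 1: advance 2 -> fork_pos = 0 + 2 = 2. Next multiple of 6 is 6 (not reached); still 0 fragment(s).
Step 2: advance 12 -> fork_pos = 2 + 12 = 14. Reached multiple(s) of 6: 6, 12 -> fragments 1-2 completed (2 total).
Step 3: advance 3 -> fork_pos = 14 + 3 = 17. Next multiple of 6 is 18 (not reached); still 2 fragment(s).
Final fork_pos = 17, so 2 fragment(s) are complete. Build each: template segment -> complement -> reverse.
Fragment 1: template[0:6] = TGGACG -> complement ACCTGC -> reversed CGTCCA
Fragment 2: template[6:12] = CTGAGC -> complement GACTCG -> reversed GCTCAG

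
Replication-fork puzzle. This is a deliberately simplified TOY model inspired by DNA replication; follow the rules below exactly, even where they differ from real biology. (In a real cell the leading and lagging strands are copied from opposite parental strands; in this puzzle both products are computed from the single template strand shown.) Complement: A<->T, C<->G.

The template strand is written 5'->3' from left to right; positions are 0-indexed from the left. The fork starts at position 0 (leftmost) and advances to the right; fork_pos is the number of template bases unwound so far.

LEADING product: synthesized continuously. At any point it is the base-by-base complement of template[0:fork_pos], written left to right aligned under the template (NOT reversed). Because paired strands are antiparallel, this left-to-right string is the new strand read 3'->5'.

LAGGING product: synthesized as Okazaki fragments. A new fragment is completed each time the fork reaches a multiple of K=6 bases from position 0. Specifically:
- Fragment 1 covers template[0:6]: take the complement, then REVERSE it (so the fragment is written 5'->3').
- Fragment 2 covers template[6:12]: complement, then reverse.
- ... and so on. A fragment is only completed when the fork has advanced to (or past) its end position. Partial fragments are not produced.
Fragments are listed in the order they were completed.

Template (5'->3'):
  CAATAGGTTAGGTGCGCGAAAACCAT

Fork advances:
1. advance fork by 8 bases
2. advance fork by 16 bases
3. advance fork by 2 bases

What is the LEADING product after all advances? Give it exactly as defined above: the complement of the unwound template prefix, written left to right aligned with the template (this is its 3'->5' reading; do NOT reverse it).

Step 1: advance 8 -> fork_pos = 0 + 8 = 8.
Step 2: advance 16 -> fork_pos = 8 + 16 = 24.
Step 3: advance 2 -> fork_pos = 24 + 2 = 26.
Unwound prefix: template[0:26] = CAATAGGTTAGGTGCGCGAAAACCAT
Complement it base by base (A<->T, C<->G), keeping left-to-right order:
  [0:5] CAATA -> GTTAT
  [5:10] GGTTA -> CCAAT
  [10:15] GGTGC -> CCACG
  [15:20] GCGAA -> CGCTT
  [20:25] AACCA -> TTGGT
  [25:26] T -> A
Concatenate: GTTATCCAATCCACGCGCTTTTGGTA (length 26; written aligned with the template, i.e. 3'->5').

Answer: GTTATCCAATCCACGCGCTTTTGGTA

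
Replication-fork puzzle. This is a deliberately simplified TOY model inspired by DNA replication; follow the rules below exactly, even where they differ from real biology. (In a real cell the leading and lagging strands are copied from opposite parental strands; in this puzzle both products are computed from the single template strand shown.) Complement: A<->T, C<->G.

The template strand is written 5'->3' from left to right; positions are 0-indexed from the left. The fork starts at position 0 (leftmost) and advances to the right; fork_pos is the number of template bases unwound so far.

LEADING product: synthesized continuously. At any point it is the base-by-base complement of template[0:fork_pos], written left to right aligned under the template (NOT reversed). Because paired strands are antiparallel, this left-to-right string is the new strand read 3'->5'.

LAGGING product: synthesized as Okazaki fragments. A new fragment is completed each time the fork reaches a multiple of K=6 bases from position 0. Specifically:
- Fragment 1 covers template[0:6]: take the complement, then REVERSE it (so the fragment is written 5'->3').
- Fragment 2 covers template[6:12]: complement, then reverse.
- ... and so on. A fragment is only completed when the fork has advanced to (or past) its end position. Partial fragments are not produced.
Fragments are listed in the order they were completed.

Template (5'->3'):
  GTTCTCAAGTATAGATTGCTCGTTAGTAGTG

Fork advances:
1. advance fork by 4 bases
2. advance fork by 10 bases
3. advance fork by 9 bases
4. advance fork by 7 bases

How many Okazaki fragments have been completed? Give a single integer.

Step 1: advance 4 -> fork_pos = 0 + 4 = 4. Next multiple of 6 is 6 (not reached); still 0 fragment(s).
Step 2: advance 10 -> fork_pos = 4 + 10 = 14. Reached multiple(s) of 6: 6, 12 -> fragments 1-2 completed (2 total).
Step 3: advance 9 -> fork_pos = 14 + 9 = 23. Reached multiple(s) of 6: 18 -> fragment 3 completed (3 total).
Step 4: advance 7 -> fork_pos = 23 + 7 = 30. Reached multiple(s) of 6: 24, 30 -> fragments 4-5 completed (5 total).
Check: final fork_pos = 30; the multiples of 6 that are <= 30 are 6..30 -> 30 // 6 = 5 completed fragment(s).

Answer: 5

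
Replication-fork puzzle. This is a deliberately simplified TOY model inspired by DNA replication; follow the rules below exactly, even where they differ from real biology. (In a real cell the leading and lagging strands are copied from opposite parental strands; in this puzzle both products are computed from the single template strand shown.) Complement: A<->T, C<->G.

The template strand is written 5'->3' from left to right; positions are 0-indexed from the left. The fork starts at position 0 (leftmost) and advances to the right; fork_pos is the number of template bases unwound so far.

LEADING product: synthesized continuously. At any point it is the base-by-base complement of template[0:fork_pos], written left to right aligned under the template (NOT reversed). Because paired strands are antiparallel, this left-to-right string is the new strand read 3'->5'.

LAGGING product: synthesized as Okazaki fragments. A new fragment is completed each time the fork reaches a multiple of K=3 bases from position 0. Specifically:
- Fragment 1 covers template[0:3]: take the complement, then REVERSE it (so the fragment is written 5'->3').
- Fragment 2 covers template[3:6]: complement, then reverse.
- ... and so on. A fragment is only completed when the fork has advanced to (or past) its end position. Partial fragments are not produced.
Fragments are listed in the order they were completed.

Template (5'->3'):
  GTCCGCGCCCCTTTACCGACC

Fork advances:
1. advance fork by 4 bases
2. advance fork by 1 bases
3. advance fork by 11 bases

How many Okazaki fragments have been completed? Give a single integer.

Answer: 5

Derivation:
Step 1: advance 4 -> fork_pos = 0 + 4 = 4. Reached multiple(s) of 3: 3 -> fragment 1 completed (1 total).
Step 2: advance 1 -> fork_pos = 4 + 1 = 5. Next multiple of 3 is 6 (not reached); still 1 fragment(s).
Step 3: advance 11 -> fork_pos = 5 + 11 = 16. Reached multiple(s) of 3: 6, 9, 12, 15 -> fragments 2-5 completed (5 total).
Check: final fork_pos = 16; the multiples of 3 that are <= 16 are 3..15 -> 16 // 3 = 5 completed fragment(s).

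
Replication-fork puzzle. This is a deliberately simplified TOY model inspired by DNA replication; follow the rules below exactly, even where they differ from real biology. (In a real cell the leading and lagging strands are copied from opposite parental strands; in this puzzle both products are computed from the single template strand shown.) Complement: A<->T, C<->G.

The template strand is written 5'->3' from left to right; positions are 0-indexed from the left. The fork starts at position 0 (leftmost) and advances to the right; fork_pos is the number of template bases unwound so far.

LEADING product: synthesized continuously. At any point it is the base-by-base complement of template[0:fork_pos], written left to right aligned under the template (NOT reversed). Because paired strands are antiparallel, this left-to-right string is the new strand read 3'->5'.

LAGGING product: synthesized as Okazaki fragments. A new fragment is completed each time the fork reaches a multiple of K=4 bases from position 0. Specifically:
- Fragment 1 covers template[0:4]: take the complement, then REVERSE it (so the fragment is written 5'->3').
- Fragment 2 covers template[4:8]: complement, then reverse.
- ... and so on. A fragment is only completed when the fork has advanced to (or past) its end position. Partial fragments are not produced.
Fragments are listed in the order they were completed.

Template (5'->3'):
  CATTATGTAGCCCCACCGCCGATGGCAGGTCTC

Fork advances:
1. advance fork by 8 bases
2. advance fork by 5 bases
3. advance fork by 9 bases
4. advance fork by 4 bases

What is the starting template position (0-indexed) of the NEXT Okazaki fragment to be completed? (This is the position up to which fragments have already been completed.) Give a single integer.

Step 1: advance 8 -> fork_pos = 0 + 8 = 8. Reached multiple(s) of 4: 4, 8 -> fragments 1-2 completed (2 total).
Step 2: advance 5 -> fork_pos = 8 + 5 = 13. Reached multiple(s) of 4: 12 -> fragment 3 completed (3 total).
Step 3: advance 9 -> fork_pos = 13 + 9 = 22. Reached multiple(s) of 4: 16, 20 -> fragments 4-5 completed (5 total).
Step 4: advance 4 -> fork_pos = 22 + 4 = 26. Reached multiple(s) of 4: 24 -> fragment 6 completed (6 total).
6 fragment(s) completed, covering template[0:24] (6 x 4 = 24). The next fragment, fragment 7, covers template[24:28], so it starts at position 24.

Answer: 24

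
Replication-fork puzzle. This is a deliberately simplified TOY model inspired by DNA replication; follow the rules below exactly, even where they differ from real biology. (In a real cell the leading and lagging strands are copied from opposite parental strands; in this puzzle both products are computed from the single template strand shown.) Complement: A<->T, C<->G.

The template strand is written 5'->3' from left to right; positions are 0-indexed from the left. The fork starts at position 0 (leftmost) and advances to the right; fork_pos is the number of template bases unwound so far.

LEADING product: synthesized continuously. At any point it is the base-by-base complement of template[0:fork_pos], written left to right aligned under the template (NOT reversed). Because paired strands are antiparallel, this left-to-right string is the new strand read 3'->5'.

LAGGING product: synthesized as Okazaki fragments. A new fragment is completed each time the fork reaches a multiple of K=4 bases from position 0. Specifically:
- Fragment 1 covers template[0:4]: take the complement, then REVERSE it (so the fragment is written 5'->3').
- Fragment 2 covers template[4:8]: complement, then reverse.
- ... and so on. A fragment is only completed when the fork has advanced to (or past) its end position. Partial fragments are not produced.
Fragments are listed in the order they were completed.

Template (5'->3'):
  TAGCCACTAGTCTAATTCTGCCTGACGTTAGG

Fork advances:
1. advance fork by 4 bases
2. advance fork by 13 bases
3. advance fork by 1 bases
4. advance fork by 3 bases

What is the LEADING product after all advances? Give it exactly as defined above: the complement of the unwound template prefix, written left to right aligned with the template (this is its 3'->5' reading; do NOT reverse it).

Step 1: advance 4 -> fork_pos = 0 + 4 = 4.
Step 2: advance 13 -> fork_pos = 4 + 13 = 17.
Step 3: advance 1 -> fork_pos = 17 + 1 = 18.
Step 4: advance 3 -> fork_pos = 18 + 3 = 21.
Unwound prefix: template[0:21] = TAGCCACTAGTCTAATTCTGC
Complement it base by base (A<->T, C<->G), keeping left-to-right order:
  [0:5] TAGCC -> ATCGG
  [5:10] ACTAG -> TGATC
  [10:15] TCTAA -> AGATT
  [15:20] TTCTG -> AAGAC
  [20:21] C -> G
Concatenate: ATCGGTGATCAGATTAAGACG (length 21; written aligned with the template, i.e. 3'->5').

Answer: ATCGGTGATCAGATTAAGACG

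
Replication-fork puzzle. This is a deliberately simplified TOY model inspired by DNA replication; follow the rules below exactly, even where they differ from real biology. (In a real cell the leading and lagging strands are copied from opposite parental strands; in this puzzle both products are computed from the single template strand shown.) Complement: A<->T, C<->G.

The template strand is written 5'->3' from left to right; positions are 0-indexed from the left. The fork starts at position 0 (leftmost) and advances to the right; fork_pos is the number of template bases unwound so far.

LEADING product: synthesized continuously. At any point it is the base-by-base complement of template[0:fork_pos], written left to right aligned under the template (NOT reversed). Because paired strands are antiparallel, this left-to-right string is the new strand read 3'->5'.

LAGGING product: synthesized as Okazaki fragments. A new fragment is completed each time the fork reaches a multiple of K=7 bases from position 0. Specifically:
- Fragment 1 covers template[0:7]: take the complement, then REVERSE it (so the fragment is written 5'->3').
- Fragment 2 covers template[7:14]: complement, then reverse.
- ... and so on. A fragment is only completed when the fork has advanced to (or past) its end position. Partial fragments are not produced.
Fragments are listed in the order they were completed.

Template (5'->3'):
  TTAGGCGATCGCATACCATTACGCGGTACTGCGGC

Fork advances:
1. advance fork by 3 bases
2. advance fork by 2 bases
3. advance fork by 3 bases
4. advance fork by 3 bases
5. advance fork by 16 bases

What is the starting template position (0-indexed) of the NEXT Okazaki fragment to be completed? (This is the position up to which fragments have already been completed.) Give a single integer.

Step 1: advance 3 -> fork_pos = 0 + 3 = 3. Next multiple of 7 is 7 (not reached); still 0 fragment(s).
Step 2: advance 2 -> fork_pos = 3 + 2 = 5. Next multiple of 7 is 7 (not reached); still 0 fragment(s).
Step 3: advance 3 -> fork_pos = 5 + 3 = 8. Reached multiple(s) of 7: 7 -> fragment 1 completed (1 total).
Step 4: advance 3 -> fork_pos = 8 + 3 = 11. Next multiple of 7 is 14 (not reached); still 1 fragment(s).
Step 5: advance 16 -> fork_pos = 11 + 16 = 27. Reached multiple(s) of 7: 14, 21 -> fragments 2-3 completed (3 total).
3 fragment(s) completed, covering template[0:21] (3 x 7 = 21). The next fragment, fragment 4, covers template[21:28], so it starts at position 21.

Answer: 21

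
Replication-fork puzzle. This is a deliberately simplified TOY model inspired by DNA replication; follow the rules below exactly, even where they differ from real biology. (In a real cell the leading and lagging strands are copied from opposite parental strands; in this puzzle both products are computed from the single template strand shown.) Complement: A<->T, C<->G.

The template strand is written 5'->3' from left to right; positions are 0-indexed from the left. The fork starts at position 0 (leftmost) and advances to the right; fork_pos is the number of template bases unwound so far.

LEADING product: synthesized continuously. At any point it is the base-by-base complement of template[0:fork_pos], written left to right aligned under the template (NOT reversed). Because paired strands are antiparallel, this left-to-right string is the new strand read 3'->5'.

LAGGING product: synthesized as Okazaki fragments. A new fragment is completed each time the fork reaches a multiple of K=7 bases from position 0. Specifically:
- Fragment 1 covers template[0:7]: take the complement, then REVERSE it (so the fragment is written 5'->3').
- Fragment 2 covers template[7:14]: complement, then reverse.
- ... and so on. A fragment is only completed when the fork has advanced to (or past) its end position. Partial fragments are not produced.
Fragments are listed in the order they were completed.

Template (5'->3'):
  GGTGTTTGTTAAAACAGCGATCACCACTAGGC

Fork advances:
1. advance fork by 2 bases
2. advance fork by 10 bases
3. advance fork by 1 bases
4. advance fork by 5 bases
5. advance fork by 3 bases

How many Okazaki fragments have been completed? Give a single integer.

Step 1: advance 2 -> fork_pos = 0 + 2 = 2. Next multiple of 7 is 7 (not reached); still 0 fragment(s).
Step 2: advance 10 -> fork_pos = 2 + 10 = 12. Reached multiple(s) of 7: 7 -> fragment 1 completed (1 total).
Step 3: advance 1 -> fork_pos = 12 + 1 = 13. Next multiple of 7 is 14 (not reached); still 1 fragment(s).
Step 4: advance 5 -> fork_pos = 13 + 5 = 18. Reached multiple(s) of 7: 14 -> fragment 2 completed (2 total).
Step 5: advance 3 -> fork_pos = 18 + 3 = 21. Reached multiple(s) of 7: 21 -> fragment 3 completed (3 total).
Check: final fork_pos = 21; the multiples of 7 that are <= 21 are 7..21 -> 21 // 7 = 3 completed fragment(s).

Answer: 3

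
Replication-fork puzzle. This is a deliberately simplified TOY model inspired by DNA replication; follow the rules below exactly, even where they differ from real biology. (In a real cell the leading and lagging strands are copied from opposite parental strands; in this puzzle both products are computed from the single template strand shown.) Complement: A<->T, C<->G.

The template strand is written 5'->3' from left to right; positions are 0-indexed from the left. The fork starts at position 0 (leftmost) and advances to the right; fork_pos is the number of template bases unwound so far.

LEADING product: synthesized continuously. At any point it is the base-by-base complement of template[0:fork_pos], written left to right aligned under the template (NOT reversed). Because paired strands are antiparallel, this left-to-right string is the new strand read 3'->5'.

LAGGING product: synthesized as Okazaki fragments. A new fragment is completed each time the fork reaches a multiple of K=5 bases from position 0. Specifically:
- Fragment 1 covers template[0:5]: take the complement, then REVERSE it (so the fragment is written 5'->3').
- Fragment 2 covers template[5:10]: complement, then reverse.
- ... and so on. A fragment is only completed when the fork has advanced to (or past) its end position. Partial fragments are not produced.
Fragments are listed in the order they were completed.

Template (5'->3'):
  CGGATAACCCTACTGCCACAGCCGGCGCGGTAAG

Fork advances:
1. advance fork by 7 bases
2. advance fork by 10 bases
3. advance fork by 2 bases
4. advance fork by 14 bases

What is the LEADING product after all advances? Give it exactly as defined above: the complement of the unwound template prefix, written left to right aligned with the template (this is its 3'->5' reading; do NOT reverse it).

Answer: GCCTATTGGGATGACGGTGTCGGCCGCGCCATT

Derivation:
Step 1: advance 7 -> fork_pos = 0 + 7 = 7.
Step 2: advance 10 -> fork_pos = 7 + 10 = 17.
Step 3: advance 2 -> fork_pos = 17 + 2 = 19.
Step 4: advance 14 -> fork_pos = 19 + 14 = 33.
Unwound prefix: template[0:33] = CGGATAACCCTACTGCCACAGCCGGCGCGGTAA
Complement it base by base (A<->T, C<->G), keeping left-to-right order:
  [0:5] CGGAT -> GCCTA
  [5:10] AACCC -> TTGGG
  [10:15] TACTG -> ATGAC
  [15:20] CCACA -> GGTGT
  [20:25] GCCGG -> CGGCC
  [25:30] CGCGG -> GCGCC
  [30:33] TAA -> ATT
Concatenate: GCCTATTGGGATGACGGTGTCGGCCGCGCCATT (length 33; written aligned with the template, i.e. 3'->5').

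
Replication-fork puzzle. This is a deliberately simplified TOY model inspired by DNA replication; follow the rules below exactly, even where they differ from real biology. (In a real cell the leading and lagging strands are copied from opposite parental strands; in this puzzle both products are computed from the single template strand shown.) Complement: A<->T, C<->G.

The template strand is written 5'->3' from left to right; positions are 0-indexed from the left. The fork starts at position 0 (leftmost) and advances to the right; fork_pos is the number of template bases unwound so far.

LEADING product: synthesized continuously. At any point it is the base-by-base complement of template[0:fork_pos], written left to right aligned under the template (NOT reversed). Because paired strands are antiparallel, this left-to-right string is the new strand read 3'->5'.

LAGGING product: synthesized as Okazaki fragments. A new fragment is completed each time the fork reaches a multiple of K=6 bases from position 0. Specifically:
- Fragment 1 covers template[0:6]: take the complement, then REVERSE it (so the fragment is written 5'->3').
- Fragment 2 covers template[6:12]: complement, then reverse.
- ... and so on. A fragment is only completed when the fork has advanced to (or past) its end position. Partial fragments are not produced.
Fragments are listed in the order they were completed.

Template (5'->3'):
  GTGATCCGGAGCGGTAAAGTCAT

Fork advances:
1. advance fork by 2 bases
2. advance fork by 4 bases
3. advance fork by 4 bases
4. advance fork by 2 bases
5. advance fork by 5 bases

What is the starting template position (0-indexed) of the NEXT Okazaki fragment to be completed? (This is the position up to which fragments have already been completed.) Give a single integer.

Step 1: advance 2 -> fork_pos = 0 + 2 = 2. Next multiple of 6 is 6 (not reached); still 0 fragment(s).
Step 2: advance 4 -> fork_pos = 2 + 4 = 6. Reached multiple(s) of 6: 6 -> fragment 1 completed (1 total).
Step 3: advance 4 -> fork_pos = 6 + 4 = 10. Next multiple of 6 is 12 (not reached); still 1 fragment(s).
Step 4: advance 2 -> fork_pos = 10 + 2 = 12. Reached multiple(s) of 6: 12 -> fragment 2 completed (2 total).
Step 5: advance 5 -> fork_pos = 12 + 5 = 17. Next multiple of 6 is 18 (not reached); still 2 fragment(s).
2 fragment(s) completed, covering template[0:12] (2 x 6 = 12). The next fragment, fragment 3, covers template[12:18], so it starts at position 12.

Answer: 12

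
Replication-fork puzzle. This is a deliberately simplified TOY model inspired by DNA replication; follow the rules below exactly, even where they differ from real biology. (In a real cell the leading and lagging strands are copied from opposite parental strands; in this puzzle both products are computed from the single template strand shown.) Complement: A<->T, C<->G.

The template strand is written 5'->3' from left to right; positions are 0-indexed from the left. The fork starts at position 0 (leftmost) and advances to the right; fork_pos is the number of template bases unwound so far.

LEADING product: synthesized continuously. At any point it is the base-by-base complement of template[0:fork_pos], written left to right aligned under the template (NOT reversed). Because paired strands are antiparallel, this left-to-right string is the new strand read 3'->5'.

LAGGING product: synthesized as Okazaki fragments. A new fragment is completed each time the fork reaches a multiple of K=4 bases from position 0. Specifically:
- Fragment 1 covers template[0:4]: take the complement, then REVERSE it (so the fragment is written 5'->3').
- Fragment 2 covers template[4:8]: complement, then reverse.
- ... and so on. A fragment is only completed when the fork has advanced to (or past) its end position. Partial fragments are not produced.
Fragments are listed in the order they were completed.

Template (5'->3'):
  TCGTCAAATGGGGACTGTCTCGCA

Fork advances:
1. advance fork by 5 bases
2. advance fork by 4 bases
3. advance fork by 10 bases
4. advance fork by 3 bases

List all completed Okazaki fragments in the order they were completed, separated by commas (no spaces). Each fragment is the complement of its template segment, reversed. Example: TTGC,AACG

Answer: ACGA,TTTG,CCCA,AGTC,AGAC

Derivation:
Step 1: advance 5 -> fork_pos = 0 + 5 = 5. Reached multiple(s) of 4: 4 -> fragment 1 completed (1 total).
Step 2: advance 4 -> fork_pos = 5 + 4 = 9. Reached multiple(s) of 4: 8 -> fragment 2 completed (2 total).
Step 3: advance 10 -> fork_pos = 9 + 10 = 19. Reached multiple(s) of 4: 12, 16 -> fragments 3-4 completed (4 total).
Step 4: advance 3 -> fork_pos = 19 + 3 = 22. Reached multiple(s) of 4: 20 -> fragment 5 completed (5 total).
Final fork_pos = 22, so 5 fragment(s) are complete. Build each: template segment -> complement -> reverse.
Fragment 1: template[0:4] = TCGT -> complement AGCA -> reversed ACGA
Fragment 2: template[4:8] = CAAA -> complement GTTT -> reversed TTTG
Fragment 3: template[8:12] = TGGG -> complement ACCC -> reversed CCCA
Fragment 4: template[12:16] = GACT -> complement CTGA -> reversed AGTC
Fragment 5: template[16:20] = GTCT -> complement CAGA -> reversed AGAC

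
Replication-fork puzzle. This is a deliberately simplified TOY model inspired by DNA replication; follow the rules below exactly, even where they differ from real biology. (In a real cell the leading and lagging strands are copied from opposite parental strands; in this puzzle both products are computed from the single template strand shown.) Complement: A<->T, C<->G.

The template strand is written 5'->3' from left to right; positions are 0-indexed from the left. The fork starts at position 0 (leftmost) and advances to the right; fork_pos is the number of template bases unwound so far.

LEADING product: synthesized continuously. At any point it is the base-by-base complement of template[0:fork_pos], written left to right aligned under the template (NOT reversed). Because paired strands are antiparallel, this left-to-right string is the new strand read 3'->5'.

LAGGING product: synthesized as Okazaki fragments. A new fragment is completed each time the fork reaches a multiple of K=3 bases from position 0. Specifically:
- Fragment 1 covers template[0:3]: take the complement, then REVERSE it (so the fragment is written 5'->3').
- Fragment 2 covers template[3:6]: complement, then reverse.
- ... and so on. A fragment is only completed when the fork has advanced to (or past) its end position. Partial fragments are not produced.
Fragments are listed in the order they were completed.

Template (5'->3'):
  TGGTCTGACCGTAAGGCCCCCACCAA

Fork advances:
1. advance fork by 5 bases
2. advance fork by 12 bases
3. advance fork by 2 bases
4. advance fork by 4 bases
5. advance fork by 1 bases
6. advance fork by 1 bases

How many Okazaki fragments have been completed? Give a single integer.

Step 1: advance 5 -> fork_pos = 0 + 5 = 5. Reached multiple(s) of 3: 3 -> fragment 1 completed (1 total).
Step 2: advance 12 -> fork_pos = 5 + 12 = 17. Reached multiple(s) of 3: 6, 9, 12, 15 -> fragments 2-5 completed (5 total).
Step 3: advance 2 -> fork_pos = 17 + 2 = 19. Reached multiple(s) of 3: 18 -> fragment 6 completed (6 total).
Step 4: advance 4 -> fork_pos = 19 + 4 = 23. Reached multiple(s) of 3: 21 -> fragment 7 completed (7 total).
Step 5: advance 1 -> fork_pos = 23 + 1 = 24. Reached multiple(s) of 3: 24 -> fragment 8 completed (8 total).
Step 6: advance 1 -> fork_pos = 24 + 1 = 25. Next multiple of 3 is 27 (not reached); still 8 fragment(s).
Check: final fork_pos = 25; the multiples of 3 that are <= 25 are 3..24 -> 25 // 3 = 8 completed fragment(s).

Answer: 8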